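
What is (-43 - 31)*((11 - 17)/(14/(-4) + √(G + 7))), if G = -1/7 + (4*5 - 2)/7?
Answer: -43512/79 - 1776*√462/79 ≈ -1034.0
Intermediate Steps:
G = 17/7 (G = -1*⅐ + (20 - 2)*(⅐) = -⅐ + 18*(⅐) = -⅐ + 18/7 = 17/7 ≈ 2.4286)
(-43 - 31)*((11 - 17)/(14/(-4) + √(G + 7))) = (-43 - 31)*((11 - 17)/(14/(-4) + √(17/7 + 7))) = -(-444)/(14*(-¼) + √(66/7)) = -(-444)/(-7/2 + √462/7) = 444/(-7/2 + √462/7)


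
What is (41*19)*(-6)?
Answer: -4674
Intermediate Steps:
(41*19)*(-6) = 779*(-6) = -4674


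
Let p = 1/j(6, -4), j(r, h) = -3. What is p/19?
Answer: -1/57 ≈ -0.017544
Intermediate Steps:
p = -⅓ (p = 1/(-3) = -⅓ ≈ -0.33333)
p/19 = -⅓/19 = -⅓*1/19 = -1/57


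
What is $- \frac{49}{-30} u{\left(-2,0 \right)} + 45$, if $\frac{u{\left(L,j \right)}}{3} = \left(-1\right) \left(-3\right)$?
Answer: $\frac{597}{10} \approx 59.7$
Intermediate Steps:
$u{\left(L,j \right)} = 9$ ($u{\left(L,j \right)} = 3 \left(\left(-1\right) \left(-3\right)\right) = 3 \cdot 3 = 9$)
$- \frac{49}{-30} u{\left(-2,0 \right)} + 45 = - \frac{49}{-30} \cdot 9 + 45 = \left(-49\right) \left(- \frac{1}{30}\right) 9 + 45 = \frac{49}{30} \cdot 9 + 45 = \frac{147}{10} + 45 = \frac{597}{10}$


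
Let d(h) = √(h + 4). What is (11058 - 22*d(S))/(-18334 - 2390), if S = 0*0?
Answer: -5507/10362 ≈ -0.53146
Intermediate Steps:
S = 0
d(h) = √(4 + h)
(11058 - 22*d(S))/(-18334 - 2390) = (11058 - 22*√(4 + 0))/(-18334 - 2390) = (11058 - 22*√4)/(-20724) = (11058 - 22*2)*(-1/20724) = (11058 - 44)*(-1/20724) = 11014*(-1/20724) = -5507/10362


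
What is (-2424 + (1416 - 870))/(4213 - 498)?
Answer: -1878/3715 ≈ -0.50552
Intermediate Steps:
(-2424 + (1416 - 870))/(4213 - 498) = (-2424 + 546)/3715 = -1878*1/3715 = -1878/3715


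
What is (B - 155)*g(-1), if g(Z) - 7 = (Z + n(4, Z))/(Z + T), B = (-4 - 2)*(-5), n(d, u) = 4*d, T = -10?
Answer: -7750/11 ≈ -704.54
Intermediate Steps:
B = 30 (B = -6*(-5) = 30)
g(Z) = 7 + (16 + Z)/(-10 + Z) (g(Z) = 7 + (Z + 4*4)/(Z - 10) = 7 + (Z + 16)/(-10 + Z) = 7 + (16 + Z)/(-10 + Z))
(B - 155)*g(-1) = (30 - 155)*(2*(-27 + 4*(-1))/(-10 - 1)) = -250*(-27 - 4)/(-11) = -250*(-1)*(-31)/11 = -125*62/11 = -7750/11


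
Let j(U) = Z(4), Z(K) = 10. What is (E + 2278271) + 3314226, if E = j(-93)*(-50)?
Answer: 5591997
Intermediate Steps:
j(U) = 10
E = -500 (E = 10*(-50) = -500)
(E + 2278271) + 3314226 = (-500 + 2278271) + 3314226 = 2277771 + 3314226 = 5591997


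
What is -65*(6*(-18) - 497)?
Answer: 39325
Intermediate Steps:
-65*(6*(-18) - 497) = -65*(-108 - 497) = -65*(-605) = 39325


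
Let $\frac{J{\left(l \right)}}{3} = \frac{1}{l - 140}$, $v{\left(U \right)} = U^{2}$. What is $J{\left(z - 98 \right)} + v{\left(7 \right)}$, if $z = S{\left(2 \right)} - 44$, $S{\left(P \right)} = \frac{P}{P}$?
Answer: $\frac{13766}{281} \approx 48.989$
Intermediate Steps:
$S{\left(P \right)} = 1$
$z = -43$ ($z = 1 - 44 = -43$)
$J{\left(l \right)} = \frac{3}{-140 + l}$ ($J{\left(l \right)} = \frac{3}{l - 140} = \frac{3}{-140 + l}$)
$J{\left(z - 98 \right)} + v{\left(7 \right)} = \frac{3}{-140 - 141} + 7^{2} = \frac{3}{-140 - 141} + 49 = \frac{3}{-281} + 49 = 3 \left(- \frac{1}{281}\right) + 49 = - \frac{3}{281} + 49 = \frac{13766}{281}$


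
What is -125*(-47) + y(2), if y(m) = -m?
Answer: 5873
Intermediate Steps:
-125*(-47) + y(2) = -125*(-47) - 1*2 = 5875 - 2 = 5873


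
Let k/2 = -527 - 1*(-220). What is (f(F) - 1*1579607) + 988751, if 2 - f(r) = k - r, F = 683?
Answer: -589557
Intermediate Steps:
k = -614 (k = 2*(-527 - 1*(-220)) = 2*(-527 + 220) = 2*(-307) = -614)
f(r) = 616 + r (f(r) = 2 - (-614 - r) = 2 + (614 + r) = 616 + r)
(f(F) - 1*1579607) + 988751 = ((616 + 683) - 1*1579607) + 988751 = (1299 - 1579607) + 988751 = -1578308 + 988751 = -589557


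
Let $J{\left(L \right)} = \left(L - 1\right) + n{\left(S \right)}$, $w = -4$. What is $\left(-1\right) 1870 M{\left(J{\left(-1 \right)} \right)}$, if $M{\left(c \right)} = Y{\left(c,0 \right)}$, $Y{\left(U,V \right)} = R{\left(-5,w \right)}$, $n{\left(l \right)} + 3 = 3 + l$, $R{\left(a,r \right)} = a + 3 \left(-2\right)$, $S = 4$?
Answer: $20570$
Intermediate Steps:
$R{\left(a,r \right)} = -6 + a$ ($R{\left(a,r \right)} = a - 6 = -6 + a$)
$n{\left(l \right)} = l$ ($n{\left(l \right)} = -3 + \left(3 + l\right) = l$)
$Y{\left(U,V \right)} = -11$ ($Y{\left(U,V \right)} = -6 - 5 = -11$)
$J{\left(L \right)} = 3 + L$ ($J{\left(L \right)} = \left(L - 1\right) + 4 = \left(-1 + L\right) + 4 = 3 + L$)
$M{\left(c \right)} = -11$
$\left(-1\right) 1870 M{\left(J{\left(-1 \right)} \right)} = \left(-1\right) 1870 \left(-11\right) = \left(-1870\right) \left(-11\right) = 20570$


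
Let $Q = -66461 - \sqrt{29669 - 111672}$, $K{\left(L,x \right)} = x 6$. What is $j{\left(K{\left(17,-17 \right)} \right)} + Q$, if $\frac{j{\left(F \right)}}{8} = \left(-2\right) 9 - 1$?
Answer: $-66613 - i \sqrt{82003} \approx -66613.0 - 286.36 i$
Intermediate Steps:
$K{\left(L,x \right)} = 6 x$
$j{\left(F \right)} = -152$ ($j{\left(F \right)} = 8 \left(\left(-2\right) 9 - 1\right) = 8 \left(-18 - 1\right) = 8 \left(-19\right) = -152$)
$Q = -66461 - i \sqrt{82003}$ ($Q = -66461 - \sqrt{-82003} = -66461 - i \sqrt{82003} \approx -66461.0 - 286.36 i$)
$j{\left(K{\left(17,-17 \right)} \right)} + Q = -152 - \left(66461 + i \sqrt{82003}\right) = -66613 - i \sqrt{82003}$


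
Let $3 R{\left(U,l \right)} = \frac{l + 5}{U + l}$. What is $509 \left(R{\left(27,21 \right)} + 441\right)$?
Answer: $\frac{16168385}{72} \approx 2.2456 \cdot 10^{5}$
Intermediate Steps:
$R{\left(U,l \right)} = \frac{5 + l}{3 \left(U + l\right)}$ ($R{\left(U,l \right)} = \frac{\left(l + 5\right) \frac{1}{U + l}}{3} = \frac{\left(5 + l\right) \frac{1}{U + l}}{3} = \frac{\frac{1}{U + l} \left(5 + l\right)}{3} = \frac{5 + l}{3 \left(U + l\right)}$)
$509 \left(R{\left(27,21 \right)} + 441\right) = 509 \left(\frac{5 + 21}{3 \left(27 + 21\right)} + 441\right) = 509 \left(\frac{1}{3} \cdot \frac{1}{48} \cdot 26 + 441\right) = 509 \left(\frac{13}{72} + 441\right) = 509 \cdot \frac{31765}{72} = \frac{16168385}{72}$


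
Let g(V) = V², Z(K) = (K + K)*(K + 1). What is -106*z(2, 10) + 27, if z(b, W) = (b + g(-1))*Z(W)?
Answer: -69933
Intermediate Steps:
Z(K) = 2*K*(1 + K) (Z(K) = (2*K)*(1 + K) = 2*K*(1 + K))
z(b, W) = 2*W*(1 + W)*(1 + b) (z(b, W) = (b + (-1)²)*(2*W*(1 + W)) = (b + 1)*(2*W*(1 + W)) = (1 + b)*(2*W*(1 + W)) = 2*W*(1 + W)*(1 + b))
-106*z(2, 10) + 27 = -212*10*(1 + 10)*(1 + 2) + 27 = -212*10*11*3 + 27 = -106*660 + 27 = -69960 + 27 = -69933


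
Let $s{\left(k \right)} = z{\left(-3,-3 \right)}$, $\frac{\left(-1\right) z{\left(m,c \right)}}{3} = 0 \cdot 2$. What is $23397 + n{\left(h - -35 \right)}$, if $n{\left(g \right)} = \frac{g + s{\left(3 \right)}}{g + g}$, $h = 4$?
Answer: $\frac{46795}{2} \approx 23398.0$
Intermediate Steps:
$z{\left(m,c \right)} = 0$ ($z{\left(m,c \right)} = - 3 \cdot 0 \cdot 2 = \left(-3\right) 0 = 0$)
$s{\left(k \right)} = 0$
$n{\left(g \right)} = \frac{1}{2}$ ($n{\left(g \right)} = \frac{g + 0}{g + g} = \frac{g}{2 g} = g \frac{1}{2 g} = \frac{1}{2}$)
$23397 + n{\left(h - -35 \right)} = 23397 + \frac{1}{2} = \frac{46795}{2}$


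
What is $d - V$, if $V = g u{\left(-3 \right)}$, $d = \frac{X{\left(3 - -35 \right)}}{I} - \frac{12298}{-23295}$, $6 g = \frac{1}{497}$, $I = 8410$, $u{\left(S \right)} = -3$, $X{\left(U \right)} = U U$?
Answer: $\frac{13643768599}{19473548430} \approx 0.70063$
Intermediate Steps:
$X{\left(U \right)} = U^{2}$
$g = \frac{1}{2982}$ ($g = \frac{1}{6 \cdot 497} = \frac{1}{6} \cdot \frac{1}{497} = \frac{1}{2982} \approx 0.00033535$)
$d = \frac{13706416}{19591095}$ ($d = \frac{\left(3 - -35\right)^{2}}{8410} - \frac{12298}{-23295} = \left(3 + 35\right)^{2} \cdot \frac{1}{8410} - - \frac{12298}{23295} = 38^{2} \cdot \frac{1}{8410} + \frac{12298}{23295} = 1444 \cdot \frac{1}{8410} + \frac{12298}{23295} = \frac{722}{4205} + \frac{12298}{23295} = \frac{13706416}{19591095} \approx 0.69963$)
$V = - \frac{1}{994}$ ($V = \frac{1}{2982} \left(-3\right) = - \frac{1}{994} \approx -0.001006$)
$d - V = \frac{13706416}{19591095} - - \frac{1}{994} = \frac{13706416}{19591095} + \frac{1}{994} = \frac{13643768599}{19473548430}$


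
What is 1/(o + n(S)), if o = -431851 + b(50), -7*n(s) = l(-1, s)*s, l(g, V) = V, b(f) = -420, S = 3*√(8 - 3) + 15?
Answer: -21183169/9157686671389 + 630*√5/9157686671389 ≈ -2.3130e-6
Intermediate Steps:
S = 15 + 3*√5 (S = 3*√5 + 15 = 15 + 3*√5 ≈ 21.708)
n(s) = -s²/7 (n(s) = -s*s/7 = -s²/7)
o = -432271 (o = -431851 - 420 = -432271)
1/(o + n(S)) = 1/(-432271 - (15 + 3*√5)²/7)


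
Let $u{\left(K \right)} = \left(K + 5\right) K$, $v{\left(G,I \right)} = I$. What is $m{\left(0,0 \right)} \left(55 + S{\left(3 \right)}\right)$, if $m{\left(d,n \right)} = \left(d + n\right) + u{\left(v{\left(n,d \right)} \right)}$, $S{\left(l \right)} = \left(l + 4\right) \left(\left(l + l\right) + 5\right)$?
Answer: $0$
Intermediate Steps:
$u{\left(K \right)} = K \left(5 + K\right)$ ($u{\left(K \right)} = \left(5 + K\right) K = K \left(5 + K\right)$)
$S{\left(l \right)} = \left(4 + l\right) \left(5 + 2 l\right)$ ($S{\left(l \right)} = \left(4 + l\right) \left(2 l + 5\right) = \left(4 + l\right) \left(5 + 2 l\right)$)
$m{\left(d,n \right)} = d + n + d \left(5 + d\right)$ ($m{\left(d,n \right)} = \left(d + n\right) + d \left(5 + d\right) = d + n + d \left(5 + d\right)$)
$m{\left(0,0 \right)} \left(55 + S{\left(3 \right)}\right) = \left(0 + 0 + 0 \left(5 + 0\right)\right) \left(55 + \left(20 + 2 \cdot 3^{2} + 13 \cdot 3\right)\right) = \left(0 + 0 + 0 \cdot 5\right) \left(55 + \left(20 + 2 \cdot 9 + 39\right)\right) = \left(0 + 0 + 0\right) \left(55 + \left(20 + 18 + 39\right)\right) = 0 \left(55 + 77\right) = 0 \cdot 132 = 0$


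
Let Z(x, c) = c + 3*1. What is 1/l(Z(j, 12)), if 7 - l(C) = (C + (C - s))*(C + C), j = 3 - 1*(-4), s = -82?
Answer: -1/3353 ≈ -0.00029824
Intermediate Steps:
j = 7 (j = 3 + 4 = 7)
Z(x, c) = 3 + c (Z(x, c) = c + 3 = 3 + c)
l(C) = 7 - 2*C*(82 + 2*C) (l(C) = 7 - (C + (C - 1*(-82)))*(C + C) = 7 - (C + (C + 82))*2*C = 7 - (C + (82 + C))*2*C = 7 - (82 + 2*C)*2*C = 7 - 2*C*(82 + 2*C))
1/l(Z(j, 12)) = 1/(7 - 164*(3 + 12) - 4*(3 + 12)²) = 1/(7 - 164*15 - 4*15²) = 1/(7 - 2460 - 4*225) = 1/(7 - 2460 - 900) = 1/(-3353) = -1/3353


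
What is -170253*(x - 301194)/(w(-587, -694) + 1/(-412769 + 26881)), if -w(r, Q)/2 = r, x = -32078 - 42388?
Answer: 8226777397726080/151010837 ≈ 5.4478e+7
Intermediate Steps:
x = -74466
w(r, Q) = -2*r
-170253*(x - 301194)/(w(-587, -694) + 1/(-412769 + 26881)) = -170253*(-74466 - 301194)/(-2*(-587) + 1/(-412769 + 26881)) = -170253*(-375660/(1174 + 1/(-385888))) = -170253*(-375660/(1174 - 1/385888)) = -170253/((453032511/385888)*(-1/375660)) = -170253/(-151010837/48320895360) = -170253*(-48320895360/151010837) = 8226777397726080/151010837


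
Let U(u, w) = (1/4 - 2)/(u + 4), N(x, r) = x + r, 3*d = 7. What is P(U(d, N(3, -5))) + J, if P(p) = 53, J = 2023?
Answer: 2076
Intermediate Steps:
d = 7/3 (d = (⅓)*7 = 7/3 ≈ 2.3333)
N(x, r) = r + x
U(u, w) = -7/(4*(4 + u)) (U(u, w) = (¼ - 2)/(4 + u) = -7/(4*(4 + u)))
P(U(d, N(3, -5))) + J = 53 + 2023 = 2076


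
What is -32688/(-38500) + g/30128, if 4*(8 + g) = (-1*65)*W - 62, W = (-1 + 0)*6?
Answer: 17637019/20713000 ≈ 0.85149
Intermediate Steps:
W = -6 (W = -1*6 = -6)
g = 74 (g = -8 + (-1*65*(-6) - 62)/4 = -8 + (-65*(-6) - 62)/4 = -8 + (390 - 62)/4 = -8 + (1/4)*328 = -8 + 82 = 74)
-32688/(-38500) + g/30128 = -32688/(-38500) + 74/30128 = -32688*(-1/38500) + 74*(1/30128) = 8172/9625 + 37/15064 = 17637019/20713000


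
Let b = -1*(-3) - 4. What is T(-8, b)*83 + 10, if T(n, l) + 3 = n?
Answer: -903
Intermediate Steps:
b = -1 (b = 3 - 4 = -1)
T(n, l) = -3 + n
T(-8, b)*83 + 10 = (-3 - 8)*83 + 10 = -11*83 + 10 = -913 + 10 = -903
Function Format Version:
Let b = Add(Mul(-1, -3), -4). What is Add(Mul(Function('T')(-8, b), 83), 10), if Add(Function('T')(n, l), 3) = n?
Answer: -903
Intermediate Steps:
b = -1 (b = Add(3, -4) = -1)
Function('T')(n, l) = Add(-3, n)
Add(Mul(Function('T')(-8, b), 83), 10) = Add(Mul(Add(-3, -8), 83), 10) = Add(Mul(-11, 83), 10) = Add(-913, 10) = -903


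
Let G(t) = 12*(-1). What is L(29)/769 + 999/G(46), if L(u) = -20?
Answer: -256157/3076 ≈ -83.276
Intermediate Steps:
G(t) = -12
L(29)/769 + 999/G(46) = -20/769 + 999/(-12) = -20*1/769 + 999*(-1/12) = -20/769 - 333/4 = -256157/3076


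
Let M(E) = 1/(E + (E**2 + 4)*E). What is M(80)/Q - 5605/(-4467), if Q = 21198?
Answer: 20293566133489/16173302392800 ≈ 1.2548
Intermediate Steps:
M(E) = 1/(E + E*(4 + E**2)) (M(E) = 1/(E + (4 + E**2)*E) = 1/(E + E*(4 + E**2)))
M(80)/Q - 5605/(-4467) = (1/(80*(5 + 80**2)))/21198 - 5605/(-4467) = (1/(80*(5 + 6400)))*(1/21198) - 5605*(-1/4467) = ((1/80)/6405)*(1/21198) + 5605/4467 = ((1/80)*(1/6405))*(1/21198) + 5605/4467 = (1/512400)*(1/21198) + 5605/4467 = 1/10861855200 + 5605/4467 = 20293566133489/16173302392800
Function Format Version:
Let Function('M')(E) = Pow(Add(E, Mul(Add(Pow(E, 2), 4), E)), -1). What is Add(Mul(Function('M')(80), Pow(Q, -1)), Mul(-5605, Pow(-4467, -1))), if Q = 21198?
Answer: Rational(20293566133489, 16173302392800) ≈ 1.2548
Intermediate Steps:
Function('M')(E) = Pow(Add(E, Mul(E, Add(4, Pow(E, 2)))), -1) (Function('M')(E) = Pow(Add(E, Mul(Add(4, Pow(E, 2)), E)), -1) = Pow(Add(E, Mul(E, Add(4, Pow(E, 2)))), -1))
Add(Mul(Function('M')(80), Pow(Q, -1)), Mul(-5605, Pow(-4467, -1))) = Add(Mul(Mul(Pow(80, -1), Pow(Add(5, Pow(80, 2)), -1)), Pow(21198, -1)), Mul(-5605, Pow(-4467, -1))) = Add(Mul(Mul(Rational(1, 80), Pow(Add(5, 6400), -1)), Rational(1, 21198)), Mul(-5605, Rational(-1, 4467))) = Add(Mul(Mul(Rational(1, 80), Pow(6405, -1)), Rational(1, 21198)), Rational(5605, 4467)) = Add(Mul(Mul(Rational(1, 80), Rational(1, 6405)), Rational(1, 21198)), Rational(5605, 4467)) = Add(Mul(Rational(1, 512400), Rational(1, 21198)), Rational(5605, 4467)) = Add(Rational(1, 10861855200), Rational(5605, 4467)) = Rational(20293566133489, 16173302392800)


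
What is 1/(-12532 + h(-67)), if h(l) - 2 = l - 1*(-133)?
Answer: -1/12464 ≈ -8.0231e-5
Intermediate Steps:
h(l) = 135 + l (h(l) = 2 + (l - 1*(-133)) = 2 + (l + 133) = 2 + (133 + l) = 135 + l)
1/(-12532 + h(-67)) = 1/(-12532 + (135 - 67)) = 1/(-12532 + 68) = 1/(-12464) = -1/12464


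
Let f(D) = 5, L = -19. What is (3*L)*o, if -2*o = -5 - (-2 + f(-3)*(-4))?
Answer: 969/2 ≈ 484.50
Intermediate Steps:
o = -17/2 (o = -(-5 - (-2 + 5*(-4)))/2 = -(-5 - (-2 - 20))/2 = -(-5 - 1*(-22))/2 = -(-5 + 22)/2 = -1/2*17 = -17/2 ≈ -8.5000)
(3*L)*o = (3*(-19))*(-17/2) = -57*(-17/2) = 969/2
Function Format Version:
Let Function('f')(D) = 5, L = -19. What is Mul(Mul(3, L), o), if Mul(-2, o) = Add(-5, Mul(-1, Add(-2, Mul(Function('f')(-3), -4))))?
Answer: Rational(969, 2) ≈ 484.50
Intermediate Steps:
o = Rational(-17, 2) (o = Mul(Rational(-1, 2), Add(-5, Mul(-1, Add(-2, Mul(5, -4))))) = Mul(Rational(-1, 2), Add(-5, Mul(-1, Add(-2, -20)))) = Mul(Rational(-1, 2), Add(-5, Mul(-1, -22))) = Mul(Rational(-1, 2), Add(-5, 22)) = Mul(Rational(-1, 2), 17) = Rational(-17, 2) ≈ -8.5000)
Mul(Mul(3, L), o) = Mul(Mul(3, -19), Rational(-17, 2)) = Mul(-57, Rational(-17, 2)) = Rational(969, 2)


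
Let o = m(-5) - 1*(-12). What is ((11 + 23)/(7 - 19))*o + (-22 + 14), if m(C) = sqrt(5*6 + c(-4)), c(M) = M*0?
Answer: -42 - 17*sqrt(30)/6 ≈ -57.519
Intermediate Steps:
c(M) = 0
m(C) = sqrt(30) (m(C) = sqrt(5*6 + 0) = sqrt(30 + 0) = sqrt(30))
o = 12 + sqrt(30) (o = sqrt(30) - 1*(-12) = sqrt(30) + 12 = 12 + sqrt(30) ≈ 17.477)
((11 + 23)/(7 - 19))*o + (-22 + 14) = ((11 + 23)/(7 - 19))*(12 + sqrt(30)) + (-22 + 14) = (34/(-12))*(12 + sqrt(30)) - 8 = (34*(-1/12))*(12 + sqrt(30)) - 8 = -17*(12 + sqrt(30))/6 - 8 = (-34 - 17*sqrt(30)/6) - 8 = -42 - 17*sqrt(30)/6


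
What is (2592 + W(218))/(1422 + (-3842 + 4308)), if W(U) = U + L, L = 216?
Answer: 1513/944 ≈ 1.6028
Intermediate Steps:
W(U) = 216 + U (W(U) = U + 216 = 216 + U)
(2592 + W(218))/(1422 + (-3842 + 4308)) = (2592 + (216 + 218))/(1422 + (-3842 + 4308)) = (2592 + 434)/(1422 + 466) = 3026/1888 = 3026*(1/1888) = 1513/944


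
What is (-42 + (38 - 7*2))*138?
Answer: -2484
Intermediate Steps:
(-42 + (38 - 7*2))*138 = (-42 + (38 - 1*14))*138 = (-42 + (38 - 14))*138 = (-42 + 24)*138 = -18*138 = -2484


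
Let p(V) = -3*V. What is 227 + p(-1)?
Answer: 230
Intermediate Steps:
227 + p(-1) = 227 - 3*(-1) = 227 + 3 = 230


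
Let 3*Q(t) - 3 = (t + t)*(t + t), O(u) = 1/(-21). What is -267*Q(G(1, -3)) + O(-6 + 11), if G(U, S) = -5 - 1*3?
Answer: -484072/21 ≈ -23051.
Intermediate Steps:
G(U, S) = -8 (G(U, S) = -5 - 3 = -8)
O(u) = -1/21
Q(t) = 1 + 4*t²/3 (Q(t) = 1 + ((t + t)*(t + t))/3 = 1 + ((2*t)*(2*t))/3 = 1 + (4*t²)/3 = 1 + 4*t²/3)
-267*Q(G(1, -3)) + O(-6 + 11) = -267*(1 + (4/3)*(-8)²) - 1/21 = -267*(1 + (4/3)*64) - 1/21 = -267*(1 + 256/3) - 1/21 = -267*259/3 - 1/21 = -23051 - 1/21 = -484072/21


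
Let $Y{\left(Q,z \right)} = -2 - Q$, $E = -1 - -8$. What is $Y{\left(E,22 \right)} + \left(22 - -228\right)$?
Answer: $241$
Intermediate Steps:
$E = 7$ ($E = -1 + 8 = 7$)
$Y{\left(E,22 \right)} + \left(22 - -228\right) = \left(-2 - 7\right) + \left(22 - -228\right) = \left(-2 - 7\right) + \left(22 + 228\right) = -9 + 250 = 241$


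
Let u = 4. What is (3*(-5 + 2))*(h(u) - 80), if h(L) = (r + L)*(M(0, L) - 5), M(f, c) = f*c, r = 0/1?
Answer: 900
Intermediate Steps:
r = 0 (r = 0*1 = 0)
M(f, c) = c*f
h(L) = -5*L (h(L) = (0 + L)*(L*0 - 5) = L*(0 - 5) = L*(-5) = -5*L)
(3*(-5 + 2))*(h(u) - 80) = (3*(-5 + 2))*(-5*4 - 80) = (3*(-3))*(-20 - 80) = -9*(-100) = 900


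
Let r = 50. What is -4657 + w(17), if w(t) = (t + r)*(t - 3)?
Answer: -3719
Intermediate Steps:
w(t) = (-3 + t)*(50 + t) (w(t) = (t + 50)*(t - 3) = (50 + t)*(-3 + t) = (-3 + t)*(50 + t))
-4657 + w(17) = -4657 + (-150 + 17² + 47*17) = -4657 + (-150 + 289 + 799) = -4657 + 938 = -3719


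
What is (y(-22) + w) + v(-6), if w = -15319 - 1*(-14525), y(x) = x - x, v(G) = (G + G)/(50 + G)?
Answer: -8737/11 ≈ -794.27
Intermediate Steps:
v(G) = 2*G/(50 + G) (v(G) = (2*G)/(50 + G) = 2*G/(50 + G))
y(x) = 0
w = -794 (w = -15319 + 14525 = -794)
(y(-22) + w) + v(-6) = (0 - 794) + 2*(-6)/(50 - 6) = -794 + 2*(-6)/44 = -794 + 2*(-6)*(1/44) = -794 - 3/11 = -8737/11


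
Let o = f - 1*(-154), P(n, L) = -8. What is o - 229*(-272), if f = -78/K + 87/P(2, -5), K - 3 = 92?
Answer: 47447031/760 ≈ 62430.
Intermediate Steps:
K = 95 (K = 3 + 92 = 95)
f = -8889/760 (f = -78/95 + 87/(-8) = -78*1/95 + 87*(-⅛) = -78/95 - 87/8 = -8889/760 ≈ -11.696)
o = 108151/760 (o = -8889/760 - 1*(-154) = -8889/760 + 154 = 108151/760 ≈ 142.30)
o - 229*(-272) = 108151/760 - 229*(-272) = 108151/760 + 62288 = 47447031/760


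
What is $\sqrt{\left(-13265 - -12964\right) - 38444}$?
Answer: $3 i \sqrt{4305} \approx 196.84 i$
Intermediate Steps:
$\sqrt{\left(-13265 - -12964\right) - 38444} = \sqrt{\left(-13265 + 12964\right) - 38444} = \sqrt{-301 - 38444} = \sqrt{-38745} = 3 i \sqrt{4305}$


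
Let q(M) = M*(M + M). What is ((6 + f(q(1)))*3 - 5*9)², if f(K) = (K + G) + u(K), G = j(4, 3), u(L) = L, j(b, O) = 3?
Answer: 36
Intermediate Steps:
G = 3
q(M) = 2*M² (q(M) = M*(2*M) = 2*M²)
f(K) = 3 + 2*K (f(K) = (K + 3) + K = (3 + K) + K = 3 + 2*K)
((6 + f(q(1)))*3 - 5*9)² = ((6 + (3 + 2*(2*1²)))*3 - 5*9)² = ((6 + (3 + 2*(2*1)))*3 - 45)² = ((6 + (3 + 2*2))*3 - 45)² = ((6 + (3 + 4))*3 - 45)² = ((6 + 7)*3 - 45)² = (13*3 - 45)² = (39 - 45)² = (-6)² = 36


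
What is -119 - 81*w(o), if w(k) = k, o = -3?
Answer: 124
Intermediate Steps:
-119 - 81*w(o) = -119 - 81*(-3) = -119 + 243 = 124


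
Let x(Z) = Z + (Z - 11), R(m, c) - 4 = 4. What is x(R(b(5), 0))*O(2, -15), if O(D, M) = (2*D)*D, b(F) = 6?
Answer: 40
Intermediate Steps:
R(m, c) = 8 (R(m, c) = 4 + 4 = 8)
O(D, M) = 2*D²
x(Z) = -11 + 2*Z (x(Z) = Z + (-11 + Z) = -11 + 2*Z)
x(R(b(5), 0))*O(2, -15) = (-11 + 2*8)*(2*2²) = (-11 + 16)*(2*4) = 5*8 = 40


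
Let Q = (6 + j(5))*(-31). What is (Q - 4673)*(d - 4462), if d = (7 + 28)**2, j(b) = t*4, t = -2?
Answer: 14925807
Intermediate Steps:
j(b) = -8 (j(b) = -2*4 = -8)
d = 1225 (d = 35**2 = 1225)
Q = 62 (Q = (6 - 8)*(-31) = -2*(-31) = 62)
(Q - 4673)*(d - 4462) = (62 - 4673)*(1225 - 4462) = -4611*(-3237) = 14925807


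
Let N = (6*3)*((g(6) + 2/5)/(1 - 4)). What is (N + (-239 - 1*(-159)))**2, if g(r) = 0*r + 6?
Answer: 350464/25 ≈ 14019.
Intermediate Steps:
g(r) = 6 (g(r) = 0 + 6 = 6)
N = -192/5 (N = (6*3)*((6 + 2/5)/(1 - 4)) = 18*((6 + 2*(1/5))/(-3)) = 18*((6 + 2/5)*(-1/3)) = 18*((32/5)*(-1/3)) = 18*(-32/15) = -192/5 ≈ -38.400)
(N + (-239 - 1*(-159)))**2 = (-192/5 + (-239 - 1*(-159)))**2 = (-192/5 + (-239 + 159))**2 = (-192/5 - 80)**2 = (-592/5)**2 = 350464/25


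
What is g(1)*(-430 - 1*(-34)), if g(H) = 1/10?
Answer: -198/5 ≈ -39.600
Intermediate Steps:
g(H) = ⅒
g(1)*(-430 - 1*(-34)) = (-430 - 1*(-34))/10 = (-430 + 34)/10 = (⅒)*(-396) = -198/5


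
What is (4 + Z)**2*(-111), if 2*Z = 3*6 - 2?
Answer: -15984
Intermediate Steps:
Z = 8 (Z = (3*6 - 2)/2 = (18 - 2)/2 = (1/2)*16 = 8)
(4 + Z)**2*(-111) = (4 + 8)**2*(-111) = 12**2*(-111) = 144*(-111) = -15984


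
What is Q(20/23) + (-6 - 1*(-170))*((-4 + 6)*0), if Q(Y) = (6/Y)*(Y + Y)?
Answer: 12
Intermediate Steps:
Q(Y) = 12 (Q(Y) = (6/Y)*(2*Y) = 12)
Q(20/23) + (-6 - 1*(-170))*((-4 + 6)*0) = 12 + (-6 - 1*(-170))*((-4 + 6)*0) = 12 + (-6 + 170)*(2*0) = 12 + 164*0 = 12 + 0 = 12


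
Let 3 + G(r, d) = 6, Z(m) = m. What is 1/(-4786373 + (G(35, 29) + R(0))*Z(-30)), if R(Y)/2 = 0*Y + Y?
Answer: -1/4786463 ≈ -2.0892e-7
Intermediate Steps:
R(Y) = 2*Y (R(Y) = 2*(0*Y + Y) = 2*(0 + Y) = 2*Y)
G(r, d) = 3 (G(r, d) = -3 + 6 = 3)
1/(-4786373 + (G(35, 29) + R(0))*Z(-30)) = 1/(-4786373 + (3 + 2*0)*(-30)) = 1/(-4786373 + (3 + 0)*(-30)) = 1/(-4786373 + 3*(-30)) = 1/(-4786373 - 90) = 1/(-4786463) = -1/4786463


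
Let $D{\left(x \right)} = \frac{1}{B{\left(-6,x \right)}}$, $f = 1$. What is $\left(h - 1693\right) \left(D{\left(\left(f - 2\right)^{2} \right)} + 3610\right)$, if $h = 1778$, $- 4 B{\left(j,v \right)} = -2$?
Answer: $307020$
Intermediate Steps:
$B{\left(j,v \right)} = \frac{1}{2}$ ($B{\left(j,v \right)} = \left(- \frac{1}{4}\right) \left(-2\right) = \frac{1}{2}$)
$D{\left(x \right)} = 2$ ($D{\left(x \right)} = \frac{1}{\frac{1}{2}} = 2$)
$\left(h - 1693\right) \left(D{\left(\left(f - 2\right)^{2} \right)} + 3610\right) = \left(1778 - 1693\right) \left(2 + 3610\right) = \left(1778 - 1693\right) 3612 = 85 \cdot 3612 = 307020$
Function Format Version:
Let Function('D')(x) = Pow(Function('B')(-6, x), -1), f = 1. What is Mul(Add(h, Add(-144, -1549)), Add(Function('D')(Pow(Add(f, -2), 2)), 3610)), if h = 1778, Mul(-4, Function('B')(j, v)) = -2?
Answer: 307020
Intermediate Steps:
Function('B')(j, v) = Rational(1, 2) (Function('B')(j, v) = Mul(Rational(-1, 4), -2) = Rational(1, 2))
Function('D')(x) = 2 (Function('D')(x) = Pow(Rational(1, 2), -1) = 2)
Mul(Add(h, Add(-144, -1549)), Add(Function('D')(Pow(Add(f, -2), 2)), 3610)) = Mul(Add(1778, Add(-144, -1549)), Add(2, 3610)) = Mul(Add(1778, -1693), 3612) = Mul(85, 3612) = 307020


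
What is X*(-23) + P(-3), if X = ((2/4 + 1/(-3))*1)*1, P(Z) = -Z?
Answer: -⅚ ≈ -0.83333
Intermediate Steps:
X = ⅙ (X = ((2*(¼) + 1*(-⅓))*1)*1 = ((½ - ⅓)*1)*1 = ((⅙)*1)*1 = (⅙)*1 = ⅙ ≈ 0.16667)
X*(-23) + P(-3) = (⅙)*(-23) - 1*(-3) = -23/6 + 3 = -⅚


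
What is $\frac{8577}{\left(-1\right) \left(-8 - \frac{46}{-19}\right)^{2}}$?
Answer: $- \frac{3096297}{11236} \approx -275.57$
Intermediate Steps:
$\frac{8577}{\left(-1\right) \left(-8 - \frac{46}{-19}\right)^{2}} = \frac{8577}{\left(-1\right) \left(-8 - - \frac{46}{19}\right)^{2}} = \frac{8577}{\left(-1\right) \left(-8 + \frac{46}{19}\right)^{2}} = \frac{8577}{\left(-1\right) \left(- \frac{106}{19}\right)^{2}} = \frac{8577}{\left(-1\right) \frac{11236}{361}} = \frac{8577}{- \frac{11236}{361}} = 8577 \left(- \frac{361}{11236}\right) = - \frac{3096297}{11236}$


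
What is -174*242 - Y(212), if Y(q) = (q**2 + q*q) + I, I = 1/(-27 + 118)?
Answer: -12011637/91 ≈ -1.3200e+5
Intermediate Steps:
I = 1/91 ≈ 0.010989
Y(q) = 1/91 + 2*q**2 (Y(q) = (q**2 + q*q) + 1/91 = (q**2 + q**2) + 1/91 = 2*q**2 + 1/91 = 1/91 + 2*q**2)
-174*242 - Y(212) = -174*242 - (1/91 + 2*212**2) = -42108 - (1/91 + 2*44944) = -42108 - (1/91 + 89888) = -42108 - 1*8179809/91 = -42108 - 8179809/91 = -12011637/91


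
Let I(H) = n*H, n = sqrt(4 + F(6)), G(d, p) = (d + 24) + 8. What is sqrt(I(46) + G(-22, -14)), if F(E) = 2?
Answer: sqrt(10 + 46*sqrt(6)) ≈ 11.076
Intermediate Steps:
G(d, p) = 32 + d (G(d, p) = (24 + d) + 8 = 32 + d)
n = sqrt(6) (n = sqrt(4 + 2) = sqrt(6) ≈ 2.4495)
I(H) = H*sqrt(6) (I(H) = sqrt(6)*H = H*sqrt(6))
sqrt(I(46) + G(-22, -14)) = sqrt(46*sqrt(6) + (32 - 22)) = sqrt(46*sqrt(6) + 10) = sqrt(10 + 46*sqrt(6))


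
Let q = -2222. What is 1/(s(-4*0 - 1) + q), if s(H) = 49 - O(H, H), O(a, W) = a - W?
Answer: -1/2173 ≈ -0.00046019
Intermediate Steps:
s(H) = 49 (s(H) = 49 - (H - H) = 49 - 1*0 = 49 + 0 = 49)
1/(s(-4*0 - 1) + q) = 1/(49 - 2222) = 1/(-2173) = -1/2173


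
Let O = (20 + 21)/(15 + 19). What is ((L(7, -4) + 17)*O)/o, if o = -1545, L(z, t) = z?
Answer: -164/8755 ≈ -0.018732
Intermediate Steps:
O = 41/34 ≈ 1.2059
((L(7, -4) + 17)*O)/o = ((7 + 17)*(41/34))/(-1545) = (24*(41/34))*(-1/1545) = (492/17)*(-1/1545) = -164/8755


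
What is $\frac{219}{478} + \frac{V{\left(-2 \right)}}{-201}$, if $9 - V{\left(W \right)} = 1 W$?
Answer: $\frac{38761}{96078} \approx 0.40343$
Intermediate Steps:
$V{\left(W \right)} = 9 - W$ ($V{\left(W \right)} = 9 - 1 W = 9 - W$)
$\frac{219}{478} + \frac{V{\left(-2 \right)}}{-201} = \frac{219}{478} + \frac{9 - -2}{-201} = 219 \cdot \frac{1}{478} + \left(9 + 2\right) \left(- \frac{1}{201}\right) = \frac{219}{478} + 11 \left(- \frac{1}{201}\right) = \frac{219}{478} - \frac{11}{201} = \frac{38761}{96078}$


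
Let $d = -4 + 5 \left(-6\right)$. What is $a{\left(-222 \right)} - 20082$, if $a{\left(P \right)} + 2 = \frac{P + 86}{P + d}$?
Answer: $- \frac{642671}{32} \approx -20083.0$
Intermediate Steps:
$d = -34$ ($d = -4 - 30 = -34$)
$a{\left(P \right)} = -2 + \frac{86 + P}{-34 + P}$ ($a{\left(P \right)} = -2 + \frac{P + 86}{P - 34} = -2 + \frac{86 + P}{-34 + P}$)
$a{\left(-222 \right)} - 20082 = \frac{154 - -222}{-34 - 222} - 20082 = \frac{154 + 222}{-256} - 20082 = \left(- \frac{1}{256}\right) 376 - 20082 = - \frac{47}{32} - 20082 = - \frac{642671}{32}$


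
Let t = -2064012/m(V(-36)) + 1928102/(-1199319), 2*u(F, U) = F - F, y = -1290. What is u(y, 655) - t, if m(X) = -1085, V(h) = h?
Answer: -224846983378/118296465 ≈ -1900.7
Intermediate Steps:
u(F, U) = 0 (u(F, U) = (F - F)/2 = (1/2)*0 = 0)
t = 224846983378/118296465 (t = -2064012/(-1085) + 1928102/(-1199319) = -2064012*(-1/1085) + 1928102*(-1/1199319) = 2064012/1085 - 175282/109029 = 224846983378/118296465 ≈ 1900.7)
u(y, 655) - t = 0 - 1*224846983378/118296465 = 0 - 224846983378/118296465 = -224846983378/118296465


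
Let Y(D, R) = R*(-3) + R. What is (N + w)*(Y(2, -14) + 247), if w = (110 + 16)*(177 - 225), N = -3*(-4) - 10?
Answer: -1662650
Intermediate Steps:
Y(D, R) = -2*R (Y(D, R) = -3*R + R = -2*R)
N = 2 (N = 12 - 10 = 2)
w = -6048 (w = 126*(-48) = -6048)
(N + w)*(Y(2, -14) + 247) = (2 - 6048)*(-2*(-14) + 247) = -6046*(28 + 247) = -6046*275 = -1662650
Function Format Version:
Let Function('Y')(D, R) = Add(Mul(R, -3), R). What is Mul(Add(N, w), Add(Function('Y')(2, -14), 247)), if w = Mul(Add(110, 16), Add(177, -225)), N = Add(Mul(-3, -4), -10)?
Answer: -1662650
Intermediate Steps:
Function('Y')(D, R) = Mul(-2, R) (Function('Y')(D, R) = Add(Mul(-3, R), R) = Mul(-2, R))
N = 2 (N = Add(12, -10) = 2)
w = -6048 (w = Mul(126, -48) = -6048)
Mul(Add(N, w), Add(Function('Y')(2, -14), 247)) = Mul(Add(2, -6048), Add(Mul(-2, -14), 247)) = Mul(-6046, Add(28, 247)) = Mul(-6046, 275) = -1662650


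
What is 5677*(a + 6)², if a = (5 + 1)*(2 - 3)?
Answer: 0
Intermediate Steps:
a = -6 (a = 6*(-1) = -6)
5677*(a + 6)² = 5677*(-6 + 6)² = 5677*0² = 5677*0 = 0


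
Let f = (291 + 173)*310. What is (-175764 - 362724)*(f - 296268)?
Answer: 82080648864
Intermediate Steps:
f = 143840 (f = 464*310 = 143840)
(-175764 - 362724)*(f - 296268) = (-175764 - 362724)*(143840 - 296268) = -538488*(-152428) = 82080648864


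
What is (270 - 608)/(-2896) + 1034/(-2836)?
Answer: -254487/1026632 ≈ -0.24789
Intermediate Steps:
(270 - 608)/(-2896) + 1034/(-2836) = -338*(-1/2896) + 1034*(-1/2836) = 169/1448 - 517/1418 = -254487/1026632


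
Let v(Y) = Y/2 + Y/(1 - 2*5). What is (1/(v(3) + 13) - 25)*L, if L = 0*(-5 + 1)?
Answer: 0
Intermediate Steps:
L = 0 (L = 0*(-4) = 0)
v(Y) = 7*Y/18 (v(Y) = Y*(½) + Y/(1 - 10) = Y/2 + Y/(-9) = Y/2 + Y*(-⅑) = Y/2 - Y/9 = 7*Y/18)
(1/(v(3) + 13) - 25)*L = (1/((7/18)*3 + 13) - 25)*0 = (1/(7/6 + 13) - 25)*0 = (1/(85/6) - 25)*0 = (6/85 - 25)*0 = -2119/85*0 = 0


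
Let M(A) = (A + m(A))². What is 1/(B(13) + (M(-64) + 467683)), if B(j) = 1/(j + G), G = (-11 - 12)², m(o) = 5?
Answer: 542/255370889 ≈ 2.1224e-6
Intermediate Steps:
G = 529 (G = (-23)² = 529)
M(A) = (5 + A)² (M(A) = (A + 5)² = (5 + A)²)
B(j) = 1/(529 + j) (B(j) = 1/(j + 529) = 1/(529 + j))
1/(B(13) + (M(-64) + 467683)) = 1/(1/(529 + 13) + ((5 - 64)² + 467683)) = 1/(1/542 + ((-59)² + 467683)) = 1/(1/542 + (3481 + 467683)) = 1/(1/542 + 471164) = 1/(255370889/542) = 542/255370889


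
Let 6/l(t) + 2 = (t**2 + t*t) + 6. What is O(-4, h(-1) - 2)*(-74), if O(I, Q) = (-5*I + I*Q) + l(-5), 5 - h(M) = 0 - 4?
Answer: 5254/9 ≈ 583.78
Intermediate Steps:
h(M) = 9 (h(M) = 5 - (0 - 4) = 5 - 1*(-4) = 5 + 4 = 9)
l(t) = 6/(4 + 2*t**2) (l(t) = 6/(-2 + ((t**2 + t*t) + 6)) = 6/(-2 + ((t**2 + t**2) + 6)) = 6/(-2 + (2*t**2 + 6)) = 6/(-2 + (6 + 2*t**2)) = 6/(4 + 2*t**2))
O(I, Q) = 1/9 - 5*I + I*Q (O(I, Q) = (-5*I + I*Q) + 3/(2 + (-5)**2) = (-5*I + I*Q) + 3/(2 + 25) = (-5*I + I*Q) + 3/27 = (-5*I + I*Q) + 3*(1/27) = (-5*I + I*Q) + 1/9 = 1/9 - 5*I + I*Q)
O(-4, h(-1) - 2)*(-74) = (1/9 - 5*(-4) - 4*(9 - 2))*(-74) = (1/9 + 20 - 4*7)*(-74) = (1/9 + 20 - 28)*(-74) = -71/9*(-74) = 5254/9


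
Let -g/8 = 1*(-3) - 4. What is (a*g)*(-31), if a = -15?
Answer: 26040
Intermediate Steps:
g = 56 (g = -8*(1*(-3) - 4) = -8*(-3 - 4) = -8*(-7) = 56)
(a*g)*(-31) = -15*56*(-31) = -840*(-31) = 26040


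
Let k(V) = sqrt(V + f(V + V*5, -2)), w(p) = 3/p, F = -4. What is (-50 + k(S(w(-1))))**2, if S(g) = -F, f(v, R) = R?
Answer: (50 - sqrt(2))**2 ≈ 2360.6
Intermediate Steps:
S(g) = 4 (S(g) = -1*(-4) = 4)
k(V) = sqrt(-2 + V) (k(V) = sqrt(V - 2) = sqrt(-2 + V))
(-50 + k(S(w(-1))))**2 = (-50 + sqrt(-2 + 4))**2 = (-50 + sqrt(2))**2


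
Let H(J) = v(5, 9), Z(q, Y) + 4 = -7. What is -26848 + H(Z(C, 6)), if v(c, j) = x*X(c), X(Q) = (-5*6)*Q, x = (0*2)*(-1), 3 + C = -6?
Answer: -26848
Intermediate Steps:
C = -9 (C = -3 - 6 = -9)
Z(q, Y) = -11 (Z(q, Y) = -4 - 7 = -11)
x = 0 (x = 0*(-1) = 0)
X(Q) = -30*Q
v(c, j) = 0 (v(c, j) = 0*(-30*c) = 0)
H(J) = 0
-26848 + H(Z(C, 6)) = -26848 + 0 = -26848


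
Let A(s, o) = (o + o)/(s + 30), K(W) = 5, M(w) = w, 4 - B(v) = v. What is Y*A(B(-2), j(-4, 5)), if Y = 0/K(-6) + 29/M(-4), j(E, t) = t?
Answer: -145/72 ≈ -2.0139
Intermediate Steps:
B(v) = 4 - v
A(s, o) = 2*o/(30 + s) (A(s, o) = (2*o)/(30 + s) = 2*o/(30 + s))
Y = -29/4 (Y = 0/5 + 29/(-4) = 0*(⅕) + 29*(-¼) = 0 - 29/4 = -29/4 ≈ -7.2500)
Y*A(B(-2), j(-4, 5)) = -29*5/(2*(30 + (4 - 1*(-2)))) = -29*5/(2*(30 + (4 + 2))) = -29*5/(2*(30 + 6)) = -29*5/(2*36) = -29/4*5/18 = -145/72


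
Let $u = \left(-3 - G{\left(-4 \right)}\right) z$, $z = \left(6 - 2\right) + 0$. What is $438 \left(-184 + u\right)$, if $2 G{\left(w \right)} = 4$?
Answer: $-89352$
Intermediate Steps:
$G{\left(w \right)} = 2$ ($G{\left(w \right)} = \frac{1}{2} \cdot 4 = 2$)
$z = 4$ ($z = 4 + 0 = 4$)
$u = -20$ ($u = \left(-3 - 2\right) 4 = \left(-5\right) 4 = -20$)
$438 \left(-184 + u\right) = 438 \left(-184 - 20\right) = 438 \left(-204\right) = -89352$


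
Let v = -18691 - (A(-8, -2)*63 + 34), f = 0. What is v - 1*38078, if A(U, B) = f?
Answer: -56803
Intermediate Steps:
A(U, B) = 0
v = -18725 (v = -18691 - (0*63 + 34) = -18691 - (0 + 34) = -18691 - 1*34 = -18691 - 34 = -18725)
v - 1*38078 = -18725 - 1*38078 = -18725 - 38078 = -56803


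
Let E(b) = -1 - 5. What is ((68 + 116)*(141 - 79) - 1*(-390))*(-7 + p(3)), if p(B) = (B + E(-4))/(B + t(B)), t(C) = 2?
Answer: -448324/5 ≈ -89665.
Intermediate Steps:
E(b) = -6
p(B) = (-6 + B)/(2 + B) (p(B) = (B - 6)/(B + 2) = (-6 + B)/(2 + B))
((68 + 116)*(141 - 79) - 1*(-390))*(-7 + p(3)) = ((68 + 116)*(141 - 79) - 1*(-390))*(-7 + (-6 + 3)/(2 + 3)) = (184*62 + 390)*(-7 - 3/5) = (11408 + 390)*(-7 + (⅕)*(-3)) = 11798*(-7 - ⅗) = 11798*(-38/5) = -448324/5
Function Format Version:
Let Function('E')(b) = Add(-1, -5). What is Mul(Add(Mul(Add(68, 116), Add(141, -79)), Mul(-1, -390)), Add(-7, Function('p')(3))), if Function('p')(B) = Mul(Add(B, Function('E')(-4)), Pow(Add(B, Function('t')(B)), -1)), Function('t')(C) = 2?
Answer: Rational(-448324, 5) ≈ -89665.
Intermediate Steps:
Function('E')(b) = -6
Function('p')(B) = Mul(Pow(Add(2, B), -1), Add(-6, B)) (Function('p')(B) = Mul(Add(B, -6), Pow(Add(B, 2), -1)) = Mul(Add(-6, B), Pow(Add(2, B), -1)) = Mul(Pow(Add(2, B), -1), Add(-6, B)))
Mul(Add(Mul(Add(68, 116), Add(141, -79)), Mul(-1, -390)), Add(-7, Function('p')(3))) = Mul(Add(Mul(Add(68, 116), Add(141, -79)), Mul(-1, -390)), Add(-7, Mul(Pow(Add(2, 3), -1), Add(-6, 3)))) = Mul(Add(Mul(184, 62), 390), Add(-7, Mul(Pow(5, -1), -3))) = Mul(Add(11408, 390), Add(-7, Mul(Rational(1, 5), -3))) = Mul(11798, Add(-7, Rational(-3, 5))) = Mul(11798, Rational(-38, 5)) = Rational(-448324, 5)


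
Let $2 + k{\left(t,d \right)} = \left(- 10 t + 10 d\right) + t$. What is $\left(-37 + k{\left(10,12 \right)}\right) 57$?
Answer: $-513$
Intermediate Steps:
$k{\left(t,d \right)} = -2 - 9 t + 10 d$ ($k{\left(t,d \right)} = -2 + \left(\left(- 10 t + 10 d\right) + t\right) = -2 + \left(- 9 t + 10 d\right) = -2 - 9 t + 10 d$)
$\left(-37 + k{\left(10,12 \right)}\right) 57 = \left(-37 - -28\right) 57 = \left(-37 + 28\right) 57 = \left(-9\right) 57 = -513$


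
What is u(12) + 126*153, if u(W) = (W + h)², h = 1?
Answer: 19447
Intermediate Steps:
u(W) = (1 + W)² (u(W) = (W + 1)² = (1 + W)²)
u(12) + 126*153 = (1 + 12)² + 126*153 = 13² + 19278 = 169 + 19278 = 19447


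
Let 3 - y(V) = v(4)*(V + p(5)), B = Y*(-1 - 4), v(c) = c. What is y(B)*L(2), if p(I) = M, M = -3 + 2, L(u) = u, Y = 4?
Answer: 174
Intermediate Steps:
B = -20 (B = 4*(-1 - 4) = 4*(-5) = -20)
M = -1
p(I) = -1
y(V) = 7 - 4*V (y(V) = 3 - 4*(V - 1) = 3 - 4*(-1 + V) = 3 - (-4 + 4*V) = 3 + (4 - 4*V) = 7 - 4*V)
y(B)*L(2) = (7 - 4*(-20))*2 = (7 + 80)*2 = 87*2 = 174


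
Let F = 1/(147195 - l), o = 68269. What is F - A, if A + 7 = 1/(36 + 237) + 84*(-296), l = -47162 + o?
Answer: 856110033089/34422024 ≈ 24871.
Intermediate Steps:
l = 21107 (l = -47162 + 68269 = 21107)
F = 1/126088 (F = 1/(147195 - 1*21107) = 1/(147195 - 21107) = 1/126088 ≈ 7.9310e-6)
A = -6789782/273 (A = -7 + (1/(36 + 237) + 84*(-296)) = -7 + (1/273 - 24864) = -7 - 6787871/273 = -6789782/273 ≈ -24871.)
F - A = 1/126088 - 1*(-6789782/273) = 1/126088 + 6789782/273 = 856110033089/34422024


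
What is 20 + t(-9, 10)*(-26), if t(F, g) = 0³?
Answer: 20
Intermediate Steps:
t(F, g) = 0
20 + t(-9, 10)*(-26) = 20 + 0*(-26) = 20 + 0 = 20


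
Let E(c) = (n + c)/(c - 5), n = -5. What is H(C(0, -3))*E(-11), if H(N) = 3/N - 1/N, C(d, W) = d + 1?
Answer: 2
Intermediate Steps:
E(c) = 1 (E(c) = (-5 + c)/(c - 5) = (-5 + c)/(-5 + c) = 1)
C(d, W) = 1 + d
H(N) = 2/N
H(C(0, -3))*E(-11) = (2/(1 + 0))*1 = (2/1)*1 = (2*1)*1 = 2*1 = 2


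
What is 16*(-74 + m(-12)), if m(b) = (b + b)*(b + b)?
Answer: 8032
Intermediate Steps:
m(b) = 4*b**2 (m(b) = (2*b)*(2*b) = 4*b**2)
16*(-74 + m(-12)) = 16*(-74 + 4*(-12)**2) = 16*(-74 + 4*144) = 16*(-74 + 576) = 16*502 = 8032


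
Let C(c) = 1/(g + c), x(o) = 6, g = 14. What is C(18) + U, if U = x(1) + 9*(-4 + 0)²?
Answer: 4801/32 ≈ 150.03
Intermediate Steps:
C(c) = 1/(14 + c)
U = 150 (U = 6 + 9*(-4 + 0)² = 6 + 9*(-4)² = 6 + 9*16 = 6 + 144 = 150)
C(18) + U = 1/(14 + 18) + 150 = 1/32 + 150 = 4801/32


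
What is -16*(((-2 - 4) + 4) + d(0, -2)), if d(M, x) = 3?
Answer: -16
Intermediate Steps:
-16*(((-2 - 4) + 4) + d(0, -2)) = -16*(((-2 - 4) + 4) + 3) = -16*((-6 + 4) + 3) = -16*(-2 + 3) = -16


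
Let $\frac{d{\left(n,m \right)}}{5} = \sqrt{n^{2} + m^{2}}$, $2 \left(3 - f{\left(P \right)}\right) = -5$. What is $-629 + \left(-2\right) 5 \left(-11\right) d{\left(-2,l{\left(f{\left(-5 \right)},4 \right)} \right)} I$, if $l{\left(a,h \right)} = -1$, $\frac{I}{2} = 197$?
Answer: $-629 + 216700 \sqrt{5} \approx 4.8393 \cdot 10^{5}$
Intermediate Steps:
$I = 394$ ($I = 2 \cdot 197 = 394$)
$f{\left(P \right)} = \frac{11}{2}$ ($f{\left(P \right)} = 3 - - \frac{5}{2} = 3 + \frac{5}{2} = \frac{11}{2}$)
$d{\left(n,m \right)} = 5 \sqrt{m^{2} + n^{2}}$ ($d{\left(n,m \right)} = 5 \sqrt{n^{2} + m^{2}} = 5 \sqrt{m^{2} + n^{2}}$)
$-629 + \left(-2\right) 5 \left(-11\right) d{\left(-2,l{\left(f{\left(-5 \right)},4 \right)} \right)} I = -629 + \left(-2\right) 5 \left(-11\right) 5 \sqrt{\left(-1\right)^{2} + \left(-2\right)^{2}} \cdot 394 = -629 + \left(-10\right) \left(-11\right) 5 \sqrt{1 + 4} \cdot 394 = -629 + 110 \cdot 5 \sqrt{5} \cdot 394 = -629 + 550 \sqrt{5} \cdot 394 = -629 + 216700 \sqrt{5}$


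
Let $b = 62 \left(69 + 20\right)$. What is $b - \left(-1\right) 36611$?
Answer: $42129$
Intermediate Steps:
$b = 5518$ ($b = 62 \cdot 89 = 5518$)
$b - \left(-1\right) 36611 = 5518 - \left(-1\right) 36611 = 5518 - -36611 = 5518 + 36611 = 42129$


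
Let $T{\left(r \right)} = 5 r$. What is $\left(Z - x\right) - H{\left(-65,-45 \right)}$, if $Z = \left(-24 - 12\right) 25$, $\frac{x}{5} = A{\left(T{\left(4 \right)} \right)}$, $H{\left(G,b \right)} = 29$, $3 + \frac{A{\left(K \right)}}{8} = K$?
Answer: $-1609$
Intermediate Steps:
$A{\left(K \right)} = -24 + 8 K$
$x = 680$ ($x = 5 \left(-24 + 8 \cdot 5 \cdot 4\right) = 5 \left(-24 + 8 \cdot 20\right) = 5 \left(-24 + 160\right) = 5 \cdot 136 = 680$)
$Z = -900$ ($Z = \left(-36\right) 25 = -900$)
$\left(Z - x\right) - H{\left(-65,-45 \right)} = \left(-900 - 680\right) - 29 = -1580 - 29 = -1609$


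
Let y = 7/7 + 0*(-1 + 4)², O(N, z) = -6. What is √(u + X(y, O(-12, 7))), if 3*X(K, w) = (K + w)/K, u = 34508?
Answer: √310557/3 ≈ 185.76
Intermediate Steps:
y = 1 (y = 7*(⅐) + 0*3² = 1 + 0*9 = 1 + 0 = 1)
X(K, w) = (K + w)/(3*K) (X(K, w) = ((K + w)/K)/3 = (K + w)/(3*K))
√(u + X(y, O(-12, 7))) = √(34508 + (⅓)*(1 - 6)/1) = √(34508 + (⅓)*1*(-5)) = √(34508 - 5/3) = √(103519/3) = √310557/3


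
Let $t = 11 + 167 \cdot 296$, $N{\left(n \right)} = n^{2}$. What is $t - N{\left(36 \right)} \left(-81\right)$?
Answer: $154419$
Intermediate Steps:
$t = 49443$ ($t = 11 + 49432 = 49443$)
$t - N{\left(36 \right)} \left(-81\right) = 49443 - 36^{2} \left(-81\right) = 49443 - 1296 \left(-81\right) = 49443 - -104976 = 49443 + 104976 = 154419$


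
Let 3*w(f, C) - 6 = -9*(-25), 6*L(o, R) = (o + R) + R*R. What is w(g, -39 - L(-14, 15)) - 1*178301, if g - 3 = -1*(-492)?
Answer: -178224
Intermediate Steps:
g = 495 (g = 3 - 1*(-492) = 3 + 492 = 495)
L(o, R) = R/6 + o/6 + R**2/6 (L(o, R) = ((o + R) + R*R)/6 = ((R + o) + R**2)/6 = (R + o + R**2)/6 = R/6 + o/6 + R**2/6)
w(f, C) = 77 (w(f, C) = 2 + (-9*(-25))/3 = 2 + (1/3)*225 = 2 + 75 = 77)
w(g, -39 - L(-14, 15)) - 1*178301 = 77 - 1*178301 = 77 - 178301 = -178224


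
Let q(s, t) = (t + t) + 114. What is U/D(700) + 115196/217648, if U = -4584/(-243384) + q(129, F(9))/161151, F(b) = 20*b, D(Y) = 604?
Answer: 592265558630407/1118933246675141 ≈ 0.52931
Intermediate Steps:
q(s, t) = 114 + 2*t (q(s, t) = 2*t + 114 = 114 + 2*t)
U = 11862225/544744097 (U = -4584/(-243384) + (114 + 2*(20*9))/161151 = -4584*(-1/243384) + (114 + 2*180)*(1/161151) = 191/10141 + (114 + 360)*(1/161151) = 191/10141 + 474*(1/161151) = 191/10141 + 158/53717 = 11862225/544744097 ≈ 0.021776)
U/D(700) + 115196/217648 = (11862225/544744097)/604 + 115196/217648 = (11862225/544744097)*(1/604) + 115196*(1/217648) = 11862225/329025434588 + 28799/54412 = 592265558630407/1118933246675141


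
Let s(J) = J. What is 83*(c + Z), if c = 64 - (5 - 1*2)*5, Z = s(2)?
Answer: 4233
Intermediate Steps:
Z = 2
c = 49 (c = 64 - (5 - 2)*5 = 64 - 3*5 = 64 - 1*15 = 64 - 15 = 49)
83*(c + Z) = 83*(49 + 2) = 83*51 = 4233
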